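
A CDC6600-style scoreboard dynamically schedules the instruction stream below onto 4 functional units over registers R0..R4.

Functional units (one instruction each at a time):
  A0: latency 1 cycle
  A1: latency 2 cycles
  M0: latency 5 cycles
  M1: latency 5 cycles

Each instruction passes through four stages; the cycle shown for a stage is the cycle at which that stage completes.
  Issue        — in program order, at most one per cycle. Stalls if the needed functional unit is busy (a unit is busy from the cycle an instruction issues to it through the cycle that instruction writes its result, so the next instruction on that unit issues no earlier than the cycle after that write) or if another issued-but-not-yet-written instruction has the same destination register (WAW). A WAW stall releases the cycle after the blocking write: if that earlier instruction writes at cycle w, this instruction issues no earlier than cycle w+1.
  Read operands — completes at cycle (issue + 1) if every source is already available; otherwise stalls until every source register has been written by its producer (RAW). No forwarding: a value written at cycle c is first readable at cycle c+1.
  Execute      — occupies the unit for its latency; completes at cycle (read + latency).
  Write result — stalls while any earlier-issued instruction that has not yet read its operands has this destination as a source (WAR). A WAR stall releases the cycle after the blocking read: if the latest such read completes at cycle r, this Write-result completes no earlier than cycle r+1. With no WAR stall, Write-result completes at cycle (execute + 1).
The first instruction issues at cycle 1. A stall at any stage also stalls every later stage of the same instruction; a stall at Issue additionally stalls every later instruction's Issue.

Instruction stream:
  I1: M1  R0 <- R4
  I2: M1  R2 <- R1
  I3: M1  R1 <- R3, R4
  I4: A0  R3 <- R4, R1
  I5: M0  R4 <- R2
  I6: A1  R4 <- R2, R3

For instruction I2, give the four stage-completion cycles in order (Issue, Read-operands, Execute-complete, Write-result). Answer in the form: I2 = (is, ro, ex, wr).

I2 = (9, 10, 15, 16)

  I1 | 1 | 2 | 7 | 8
  I2 | 9 | 10 | 15 | 16   struct: M1 busy until I1 writes@8
  I3 | 17 | 18 | 23 | 24   struct: M1 busy until I2 writes@16
  I4 | 18 | 25 | 26 | 27   RAW R1: wait I3 write@24
  I5 | 19 | 20 | 25 | 26
  I6 | 27 | 28 | 30 | 31   WAW R4: wait I5 write@26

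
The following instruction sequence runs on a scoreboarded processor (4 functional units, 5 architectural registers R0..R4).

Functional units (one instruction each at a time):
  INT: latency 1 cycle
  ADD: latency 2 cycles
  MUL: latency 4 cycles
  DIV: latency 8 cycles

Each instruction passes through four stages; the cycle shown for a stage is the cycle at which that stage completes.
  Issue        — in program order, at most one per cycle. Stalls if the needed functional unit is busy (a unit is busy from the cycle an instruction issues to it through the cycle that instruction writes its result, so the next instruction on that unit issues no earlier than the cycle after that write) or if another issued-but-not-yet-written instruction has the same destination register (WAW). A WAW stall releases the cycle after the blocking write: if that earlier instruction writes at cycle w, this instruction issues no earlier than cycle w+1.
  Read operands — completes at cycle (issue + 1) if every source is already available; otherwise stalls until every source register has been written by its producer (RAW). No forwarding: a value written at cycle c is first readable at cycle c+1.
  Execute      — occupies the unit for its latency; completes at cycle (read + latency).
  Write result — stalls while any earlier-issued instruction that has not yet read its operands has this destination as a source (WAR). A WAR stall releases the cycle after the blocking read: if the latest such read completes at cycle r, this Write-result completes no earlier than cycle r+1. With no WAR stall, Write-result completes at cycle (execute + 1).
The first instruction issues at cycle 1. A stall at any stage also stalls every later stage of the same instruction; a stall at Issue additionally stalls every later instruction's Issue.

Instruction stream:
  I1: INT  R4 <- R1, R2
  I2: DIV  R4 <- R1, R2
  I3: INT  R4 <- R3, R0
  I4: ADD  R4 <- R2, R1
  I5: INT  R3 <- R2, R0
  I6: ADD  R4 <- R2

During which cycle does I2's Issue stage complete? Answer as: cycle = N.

I1 -> (1, 2, 3, 4)
I2 -> (5, 6, 14, 15)  // WAW R4: wait I1 write@4
I3 -> (16, 17, 18, 19)  // WAW R4: wait I2 write@15
I4 -> (20, 21, 23, 24)  // WAW R4: wait I3 write@19
I5 -> (21, 22, 23, 24)
I6 -> (25, 26, 28, 29)  // struct: ADD busy until I4 writes@24

cycle = 5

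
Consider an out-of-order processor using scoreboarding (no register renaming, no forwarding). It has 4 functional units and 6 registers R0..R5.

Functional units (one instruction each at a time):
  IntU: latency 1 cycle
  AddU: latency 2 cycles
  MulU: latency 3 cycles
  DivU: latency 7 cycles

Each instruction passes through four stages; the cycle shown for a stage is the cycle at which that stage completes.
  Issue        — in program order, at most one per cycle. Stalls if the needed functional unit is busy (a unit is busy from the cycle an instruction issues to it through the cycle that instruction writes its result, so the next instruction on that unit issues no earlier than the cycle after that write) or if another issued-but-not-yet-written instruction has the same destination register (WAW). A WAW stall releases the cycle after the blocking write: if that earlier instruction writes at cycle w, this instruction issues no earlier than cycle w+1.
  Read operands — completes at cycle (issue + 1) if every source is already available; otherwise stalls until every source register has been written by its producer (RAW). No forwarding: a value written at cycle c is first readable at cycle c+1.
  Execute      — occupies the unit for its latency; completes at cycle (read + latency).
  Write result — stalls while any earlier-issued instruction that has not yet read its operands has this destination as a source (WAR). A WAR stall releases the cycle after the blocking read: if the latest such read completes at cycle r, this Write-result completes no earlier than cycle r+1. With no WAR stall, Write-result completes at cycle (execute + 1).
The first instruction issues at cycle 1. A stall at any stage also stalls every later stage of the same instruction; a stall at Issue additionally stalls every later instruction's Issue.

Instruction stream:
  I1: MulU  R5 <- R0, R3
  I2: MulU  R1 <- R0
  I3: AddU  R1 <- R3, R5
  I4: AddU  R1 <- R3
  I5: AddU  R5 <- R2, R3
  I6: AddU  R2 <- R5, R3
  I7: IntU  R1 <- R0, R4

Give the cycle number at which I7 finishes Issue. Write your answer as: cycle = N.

I1  is:1  ro:2  ex:5  wr:6
I2  is:7  ro:8  ex:11  wr:12  — struct: MulU busy until I1 writes@6
I3  is:13  ro:14  ex:16  wr:17  — WAW R1: wait I2 write@12
I4  is:18  ro:19  ex:21  wr:22  — struct: AddU busy until I3 writes@17
I5  is:23  ro:24  ex:26  wr:27  — struct: AddU busy until I4 writes@22
I6  is:28  ro:29  ex:31  wr:32  — struct: AddU busy until I5 writes@27
I7  is:29  ro:30  ex:31  wr:32

cycle = 29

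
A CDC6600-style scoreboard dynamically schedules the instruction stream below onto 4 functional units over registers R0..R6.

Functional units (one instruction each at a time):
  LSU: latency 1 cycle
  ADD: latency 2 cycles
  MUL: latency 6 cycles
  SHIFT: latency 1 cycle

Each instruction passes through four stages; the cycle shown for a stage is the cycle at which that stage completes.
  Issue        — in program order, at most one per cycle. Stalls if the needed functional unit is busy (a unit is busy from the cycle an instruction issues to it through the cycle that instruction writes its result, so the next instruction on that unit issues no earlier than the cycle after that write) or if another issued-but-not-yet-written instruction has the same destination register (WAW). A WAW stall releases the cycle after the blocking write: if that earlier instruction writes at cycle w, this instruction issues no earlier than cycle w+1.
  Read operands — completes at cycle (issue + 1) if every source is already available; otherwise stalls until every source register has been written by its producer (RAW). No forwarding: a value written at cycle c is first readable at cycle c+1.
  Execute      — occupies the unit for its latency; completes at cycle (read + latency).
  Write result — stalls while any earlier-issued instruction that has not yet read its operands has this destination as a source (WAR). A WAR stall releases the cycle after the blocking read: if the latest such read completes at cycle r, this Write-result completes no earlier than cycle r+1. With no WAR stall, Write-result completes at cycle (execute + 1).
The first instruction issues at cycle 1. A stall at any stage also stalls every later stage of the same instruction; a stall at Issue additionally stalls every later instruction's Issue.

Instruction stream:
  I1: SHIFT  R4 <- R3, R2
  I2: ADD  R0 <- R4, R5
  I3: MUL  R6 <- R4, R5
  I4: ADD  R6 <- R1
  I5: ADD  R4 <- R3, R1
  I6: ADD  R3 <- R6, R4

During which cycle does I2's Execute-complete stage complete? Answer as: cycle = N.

c1: I1→SHIFT
c2: I1 RO, I2→ADD
c3: I1 EX, I3→MUL
c4: I1 WR R4
c5: I2 RO, I3 RO
c7: I2 EX
c8: I2 WR R0
c11: I3 EX
c12: I3 WR R6
c13: I4→ADD
c14: I4 RO
c16: I4 EX
c17: I4 WR R6
c18: I5→ADD
c19: I5 RO
c21: I5 EX
c22: I5 WR R4
c23: I6→ADD
c24: I6 RO
c26: I6 EX
c27: I6 WR R3

cycle = 7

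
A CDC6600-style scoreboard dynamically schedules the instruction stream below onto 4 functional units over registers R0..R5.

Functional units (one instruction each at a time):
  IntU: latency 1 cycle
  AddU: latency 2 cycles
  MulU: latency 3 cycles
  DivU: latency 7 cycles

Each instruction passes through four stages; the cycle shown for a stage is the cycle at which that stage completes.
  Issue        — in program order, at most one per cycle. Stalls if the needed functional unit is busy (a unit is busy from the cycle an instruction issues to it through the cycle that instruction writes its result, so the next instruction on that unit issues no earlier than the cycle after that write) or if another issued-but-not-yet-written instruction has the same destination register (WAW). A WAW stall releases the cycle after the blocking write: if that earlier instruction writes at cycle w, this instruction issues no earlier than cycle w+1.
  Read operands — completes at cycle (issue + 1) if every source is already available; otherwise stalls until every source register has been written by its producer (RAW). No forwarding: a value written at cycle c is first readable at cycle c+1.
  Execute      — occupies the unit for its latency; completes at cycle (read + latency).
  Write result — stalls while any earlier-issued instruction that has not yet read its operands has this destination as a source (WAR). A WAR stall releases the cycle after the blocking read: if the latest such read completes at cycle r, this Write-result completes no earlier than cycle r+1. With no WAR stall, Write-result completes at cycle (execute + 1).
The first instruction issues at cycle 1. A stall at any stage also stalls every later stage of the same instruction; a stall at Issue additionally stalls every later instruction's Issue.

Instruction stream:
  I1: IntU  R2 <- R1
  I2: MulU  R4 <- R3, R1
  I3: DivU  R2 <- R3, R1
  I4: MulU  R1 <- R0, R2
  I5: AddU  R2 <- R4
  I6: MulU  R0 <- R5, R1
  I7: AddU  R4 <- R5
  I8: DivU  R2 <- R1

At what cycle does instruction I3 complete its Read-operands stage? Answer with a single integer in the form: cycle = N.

t=1  I1→IntU
t=2  I1 RO, I2→MulU
t=3  I1 EX, I2 RO
t=4  I1 WR R2
t=5  I3→DivU
t=6  I2 EX, I3 RO
t=7  I2 WR R4
t=8  I4→MulU
t=13  I3 EX
t=14  I3 WR R2
t=15  I4 RO, I5→AddU
t=16  I5 RO
t=18  I4 EX, I5 EX
t=19  I4 WR R1, I5 WR R2
t=20  I6→MulU
t=21  I6 RO, I7→AddU
t=22  I7 RO, I8→DivU
t=23  I8 RO
t=24  I6 EX, I7 EX
t=25  I6 WR R0, I7 WR R4
t=30  I8 EX
t=31  I8 WR R2

cycle = 6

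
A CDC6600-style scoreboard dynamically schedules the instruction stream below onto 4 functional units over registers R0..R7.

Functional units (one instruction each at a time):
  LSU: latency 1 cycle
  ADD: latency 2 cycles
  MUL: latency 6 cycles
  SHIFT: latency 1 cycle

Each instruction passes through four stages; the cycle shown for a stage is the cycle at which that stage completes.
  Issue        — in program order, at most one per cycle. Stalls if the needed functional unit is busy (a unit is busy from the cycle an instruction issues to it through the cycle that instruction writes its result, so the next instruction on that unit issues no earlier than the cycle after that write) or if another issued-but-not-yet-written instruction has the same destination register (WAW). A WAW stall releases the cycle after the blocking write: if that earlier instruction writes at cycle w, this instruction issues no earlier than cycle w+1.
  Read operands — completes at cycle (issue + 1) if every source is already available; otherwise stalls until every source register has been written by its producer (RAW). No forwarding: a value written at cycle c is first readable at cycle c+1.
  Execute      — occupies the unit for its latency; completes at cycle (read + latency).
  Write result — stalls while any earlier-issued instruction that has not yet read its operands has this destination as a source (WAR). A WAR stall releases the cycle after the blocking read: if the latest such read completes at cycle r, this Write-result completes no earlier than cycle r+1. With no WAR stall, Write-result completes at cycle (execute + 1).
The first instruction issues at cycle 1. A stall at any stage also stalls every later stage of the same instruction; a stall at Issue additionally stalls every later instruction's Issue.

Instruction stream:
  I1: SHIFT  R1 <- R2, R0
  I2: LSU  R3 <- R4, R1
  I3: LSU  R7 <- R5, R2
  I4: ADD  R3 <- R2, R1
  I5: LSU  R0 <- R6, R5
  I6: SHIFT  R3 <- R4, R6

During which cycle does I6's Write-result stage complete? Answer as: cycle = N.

cycle = 17

I1 -> (1, 2, 3, 4)
I2 -> (2, 5, 6, 7)  // RAW R1: wait I1 write@4
I3 -> (8, 9, 10, 11)  // struct: LSU busy until I2 writes@7
I4 -> (9, 10, 12, 13)
I5 -> (12, 13, 14, 15)  // struct: LSU busy until I3 writes@11
I6 -> (14, 15, 16, 17)  // WAW R3: wait I4 write@13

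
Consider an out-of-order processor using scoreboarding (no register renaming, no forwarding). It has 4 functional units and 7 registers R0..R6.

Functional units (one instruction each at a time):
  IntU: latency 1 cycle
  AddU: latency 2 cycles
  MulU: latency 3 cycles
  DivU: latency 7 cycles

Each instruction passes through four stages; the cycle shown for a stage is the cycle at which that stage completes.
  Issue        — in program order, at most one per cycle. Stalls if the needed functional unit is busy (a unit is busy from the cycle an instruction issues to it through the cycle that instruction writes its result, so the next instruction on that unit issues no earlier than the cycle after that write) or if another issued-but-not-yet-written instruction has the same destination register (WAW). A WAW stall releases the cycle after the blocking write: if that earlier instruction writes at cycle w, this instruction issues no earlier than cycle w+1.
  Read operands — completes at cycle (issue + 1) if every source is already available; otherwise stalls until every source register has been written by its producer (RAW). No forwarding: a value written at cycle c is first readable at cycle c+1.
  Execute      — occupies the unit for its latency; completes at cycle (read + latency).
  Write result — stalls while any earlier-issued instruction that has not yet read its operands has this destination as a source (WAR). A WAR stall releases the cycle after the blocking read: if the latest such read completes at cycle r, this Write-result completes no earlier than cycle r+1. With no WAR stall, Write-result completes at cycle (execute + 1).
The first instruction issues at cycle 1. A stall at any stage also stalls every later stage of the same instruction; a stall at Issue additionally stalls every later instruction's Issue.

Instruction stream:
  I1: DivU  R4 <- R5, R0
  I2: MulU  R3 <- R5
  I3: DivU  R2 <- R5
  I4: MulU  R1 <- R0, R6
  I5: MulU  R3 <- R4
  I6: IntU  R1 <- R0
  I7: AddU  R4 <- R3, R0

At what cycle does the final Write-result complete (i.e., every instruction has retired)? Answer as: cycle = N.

cycle = 27

  I1 | 1 | 2 | 9 | 10
  I2 | 2 | 3 | 6 | 7
  I3 | 11 | 12 | 19 | 20   struct: DivU busy until I1 writes@10
  I4 | 12 | 13 | 16 | 17
  I5 | 18 | 19 | 22 | 23   struct: MulU busy until I4 writes@17
  I6 | 19 | 20 | 21 | 22
  I7 | 20 | 24 | 26 | 27   RAW R3: wait I5 write@23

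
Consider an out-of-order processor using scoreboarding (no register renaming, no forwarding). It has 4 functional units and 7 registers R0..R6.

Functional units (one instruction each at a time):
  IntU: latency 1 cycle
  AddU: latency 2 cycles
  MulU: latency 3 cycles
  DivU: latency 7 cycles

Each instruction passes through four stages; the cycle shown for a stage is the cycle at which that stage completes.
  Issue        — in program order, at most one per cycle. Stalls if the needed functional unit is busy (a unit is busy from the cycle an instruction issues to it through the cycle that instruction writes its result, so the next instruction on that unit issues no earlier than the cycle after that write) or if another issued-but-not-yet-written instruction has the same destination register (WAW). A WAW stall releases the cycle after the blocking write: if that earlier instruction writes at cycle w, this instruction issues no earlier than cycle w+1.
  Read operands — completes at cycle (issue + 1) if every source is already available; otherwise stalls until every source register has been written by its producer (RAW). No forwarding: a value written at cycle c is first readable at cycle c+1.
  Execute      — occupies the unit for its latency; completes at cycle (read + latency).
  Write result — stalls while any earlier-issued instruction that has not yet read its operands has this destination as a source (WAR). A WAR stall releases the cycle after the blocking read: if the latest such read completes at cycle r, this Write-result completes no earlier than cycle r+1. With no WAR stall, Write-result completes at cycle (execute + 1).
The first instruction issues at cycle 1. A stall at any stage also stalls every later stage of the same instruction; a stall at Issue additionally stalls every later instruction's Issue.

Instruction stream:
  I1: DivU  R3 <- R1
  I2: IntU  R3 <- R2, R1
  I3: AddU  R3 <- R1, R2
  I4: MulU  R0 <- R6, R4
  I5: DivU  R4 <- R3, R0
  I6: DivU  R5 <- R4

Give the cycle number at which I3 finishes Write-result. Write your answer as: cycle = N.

[I1] 1/2/9/10
[I2] 11/12/13/14  (WAW R3: wait I1 write@10)
[I3] 15/16/18/19  (WAW R3: wait I2 write@14)
[I4] 16/17/20/21
[I5] 17/22/29/30  (RAW R0: wait I4 write@21)
[I6] 31/32/39/40  (struct: DivU busy until I5 writes@30)

cycle = 19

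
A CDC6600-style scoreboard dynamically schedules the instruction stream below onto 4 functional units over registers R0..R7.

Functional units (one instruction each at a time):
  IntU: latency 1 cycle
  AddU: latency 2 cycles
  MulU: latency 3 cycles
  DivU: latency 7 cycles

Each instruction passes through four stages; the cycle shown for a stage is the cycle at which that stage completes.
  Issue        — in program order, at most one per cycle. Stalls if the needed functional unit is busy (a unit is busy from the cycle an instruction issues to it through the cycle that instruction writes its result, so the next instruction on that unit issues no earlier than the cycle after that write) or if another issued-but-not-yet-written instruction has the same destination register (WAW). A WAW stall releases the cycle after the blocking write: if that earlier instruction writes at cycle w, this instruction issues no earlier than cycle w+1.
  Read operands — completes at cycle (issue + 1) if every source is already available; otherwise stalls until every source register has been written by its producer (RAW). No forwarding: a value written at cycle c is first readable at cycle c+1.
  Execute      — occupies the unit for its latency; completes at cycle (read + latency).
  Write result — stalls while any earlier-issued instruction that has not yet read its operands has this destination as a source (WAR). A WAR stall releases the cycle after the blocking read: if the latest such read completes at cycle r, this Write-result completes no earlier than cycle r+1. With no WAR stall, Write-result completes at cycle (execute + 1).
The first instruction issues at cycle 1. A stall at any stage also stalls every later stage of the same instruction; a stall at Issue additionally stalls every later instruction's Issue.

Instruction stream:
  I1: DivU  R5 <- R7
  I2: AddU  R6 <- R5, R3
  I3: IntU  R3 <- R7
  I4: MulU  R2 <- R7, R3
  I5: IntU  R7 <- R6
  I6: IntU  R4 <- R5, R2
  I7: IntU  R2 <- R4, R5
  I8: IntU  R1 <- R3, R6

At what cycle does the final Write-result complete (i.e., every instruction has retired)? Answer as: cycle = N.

cycle = 29

I1 -> (1, 2, 9, 10)
I2 -> (2, 11, 13, 14)  // RAW R5: wait I1 write@10
I3 -> (3, 4, 5, 12)  // WAR R3: wait I2 read@11
I4 -> (4, 13, 16, 17)  // RAW R3: wait I3 write@12
I5 -> (13, 15, 16, 17)  // struct: IntU busy until I3 writes@12, RAW R6: wait I2 write@14
I6 -> (18, 19, 20, 21)  // struct: IntU busy until I5 writes@17
I7 -> (22, 23, 24, 25)  // struct: IntU busy until I6 writes@21
I8 -> (26, 27, 28, 29)  // struct: IntU busy until I7 writes@25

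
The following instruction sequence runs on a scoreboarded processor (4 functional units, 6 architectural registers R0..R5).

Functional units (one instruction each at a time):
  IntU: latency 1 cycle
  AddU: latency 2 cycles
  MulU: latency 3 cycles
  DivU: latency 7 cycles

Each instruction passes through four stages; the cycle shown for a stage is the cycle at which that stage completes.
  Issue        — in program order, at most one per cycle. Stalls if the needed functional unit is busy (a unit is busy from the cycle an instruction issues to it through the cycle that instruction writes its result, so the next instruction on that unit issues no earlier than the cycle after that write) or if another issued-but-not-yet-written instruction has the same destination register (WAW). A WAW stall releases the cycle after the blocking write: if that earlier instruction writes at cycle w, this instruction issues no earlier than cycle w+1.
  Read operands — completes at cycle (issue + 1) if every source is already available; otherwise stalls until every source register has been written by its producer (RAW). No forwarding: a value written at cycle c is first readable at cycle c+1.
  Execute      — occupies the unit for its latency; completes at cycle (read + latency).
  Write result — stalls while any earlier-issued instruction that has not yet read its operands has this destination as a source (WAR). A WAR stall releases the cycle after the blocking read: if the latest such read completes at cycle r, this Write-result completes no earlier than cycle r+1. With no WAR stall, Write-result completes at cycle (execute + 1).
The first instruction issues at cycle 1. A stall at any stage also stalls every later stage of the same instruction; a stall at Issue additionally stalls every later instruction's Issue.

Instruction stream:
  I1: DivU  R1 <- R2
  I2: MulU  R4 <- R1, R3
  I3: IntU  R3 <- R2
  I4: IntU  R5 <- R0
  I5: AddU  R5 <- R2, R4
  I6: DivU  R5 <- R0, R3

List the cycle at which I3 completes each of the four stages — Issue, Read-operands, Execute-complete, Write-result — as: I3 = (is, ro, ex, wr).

I1: IS=1 RO=2 EX=9 WR=10
I2: IS=2 RO=11 EX=14 WR=15  [RAW R1: wait I1 write@10]
I3: IS=3 RO=4 EX=5 WR=12  [WAR R3: wait I2 read@11]
I4: IS=13 RO=14 EX=15 WR=16  [struct: IntU busy until I3 writes@12]
I5: IS=17 RO=18 EX=20 WR=21  [WAW R5: wait I4 write@16]
I6: IS=22 RO=23 EX=30 WR=31  [WAW R5: wait I5 write@21]

I3 = (3, 4, 5, 12)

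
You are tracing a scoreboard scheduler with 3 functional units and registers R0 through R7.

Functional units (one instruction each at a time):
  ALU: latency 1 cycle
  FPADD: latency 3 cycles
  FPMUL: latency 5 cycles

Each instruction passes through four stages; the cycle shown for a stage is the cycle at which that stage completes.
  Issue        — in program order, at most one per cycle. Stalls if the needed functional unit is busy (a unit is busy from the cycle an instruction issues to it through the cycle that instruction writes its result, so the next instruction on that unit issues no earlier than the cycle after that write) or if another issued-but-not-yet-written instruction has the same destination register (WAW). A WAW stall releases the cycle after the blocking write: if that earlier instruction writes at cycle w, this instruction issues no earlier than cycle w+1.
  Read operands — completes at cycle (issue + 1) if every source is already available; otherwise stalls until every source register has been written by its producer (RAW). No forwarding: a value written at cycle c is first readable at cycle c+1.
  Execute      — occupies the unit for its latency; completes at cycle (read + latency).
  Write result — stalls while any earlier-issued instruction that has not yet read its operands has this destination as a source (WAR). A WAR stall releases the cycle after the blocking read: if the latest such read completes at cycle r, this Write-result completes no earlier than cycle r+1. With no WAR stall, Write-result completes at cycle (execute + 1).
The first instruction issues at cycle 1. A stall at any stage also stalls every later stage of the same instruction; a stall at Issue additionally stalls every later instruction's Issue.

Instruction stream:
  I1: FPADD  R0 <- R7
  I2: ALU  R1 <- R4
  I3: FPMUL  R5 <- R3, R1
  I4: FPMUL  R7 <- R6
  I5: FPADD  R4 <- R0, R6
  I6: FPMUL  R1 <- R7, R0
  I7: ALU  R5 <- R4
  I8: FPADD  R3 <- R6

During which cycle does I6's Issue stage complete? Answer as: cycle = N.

cycle = 21

cycle 1: issue I1 (FPADD)
cycle 2: I1 read-ops, issue I2 (ALU)
cycle 3: I2 read-ops, issue I3 (FPMUL)
cycle 4: I2 finished on ALU
cycle 5: I1 finished on FPADD, I2→R1
cycle 6: I1→R0, I3 read-ops
cycle 11: I3 finished on FPMUL
cycle 12: I3→R5
cycle 13: issue I4 (FPMUL)
cycle 14: I4 read-ops, issue I5 (FPADD)
cycle 15: I5 read-ops
cycle 18: I5 finished on FPADD
cycle 19: I4 finished on FPMUL, I5→R4
cycle 20: I4→R7
cycle 21: issue I6 (FPMUL)
cycle 22: I6 read-ops, issue I7 (ALU)
cycle 23: I7 read-ops, issue I8 (FPADD)
cycle 24: I7 finished on ALU, I8 read-ops
cycle 25: I7→R5
cycle 27: I6 finished on FPMUL, I8 finished on FPADD
cycle 28: I6→R1, I8→R3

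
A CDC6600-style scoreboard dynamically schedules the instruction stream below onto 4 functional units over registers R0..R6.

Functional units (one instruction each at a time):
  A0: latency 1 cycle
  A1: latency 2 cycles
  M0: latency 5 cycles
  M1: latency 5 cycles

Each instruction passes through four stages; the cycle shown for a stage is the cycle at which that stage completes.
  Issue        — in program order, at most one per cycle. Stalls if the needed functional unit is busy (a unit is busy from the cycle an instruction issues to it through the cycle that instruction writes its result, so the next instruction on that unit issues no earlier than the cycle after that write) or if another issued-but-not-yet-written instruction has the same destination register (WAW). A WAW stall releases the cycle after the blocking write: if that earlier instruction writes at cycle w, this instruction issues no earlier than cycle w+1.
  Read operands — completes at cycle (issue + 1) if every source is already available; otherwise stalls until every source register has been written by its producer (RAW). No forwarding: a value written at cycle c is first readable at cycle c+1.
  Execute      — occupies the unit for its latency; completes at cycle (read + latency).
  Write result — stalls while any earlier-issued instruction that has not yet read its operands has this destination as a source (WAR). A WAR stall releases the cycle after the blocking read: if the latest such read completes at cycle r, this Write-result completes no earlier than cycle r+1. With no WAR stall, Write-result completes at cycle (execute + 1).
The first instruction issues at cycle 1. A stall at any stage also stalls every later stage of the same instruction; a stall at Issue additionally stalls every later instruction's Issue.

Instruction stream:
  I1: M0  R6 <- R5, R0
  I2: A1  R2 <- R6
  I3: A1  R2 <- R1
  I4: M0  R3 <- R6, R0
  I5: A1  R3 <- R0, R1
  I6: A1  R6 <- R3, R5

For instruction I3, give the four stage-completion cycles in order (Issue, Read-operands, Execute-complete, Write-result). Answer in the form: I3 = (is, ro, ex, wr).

t=1  issue I1 (M0)
t=2  I1 read-ops | issue I2 (A1)
t=7  I1 finished on M0
t=8  I1→R6
t=9  I2 read-ops
t=11  I2 finished on A1
t=12  I2→R2
t=13  issue I3 (A1)
t=14  I3 read-ops | issue I4 (M0)
t=15  I4 read-ops
t=16  I3 finished on A1
t=17  I3→R2
t=20  I4 finished on M0
t=21  I4→R3
t=22  issue I5 (A1)
t=23  I5 read-ops
t=25  I5 finished on A1
t=26  I5→R3
t=27  issue I6 (A1)
t=28  I6 read-ops
t=30  I6 finished on A1
t=31  I6→R6

I3 = (13, 14, 16, 17)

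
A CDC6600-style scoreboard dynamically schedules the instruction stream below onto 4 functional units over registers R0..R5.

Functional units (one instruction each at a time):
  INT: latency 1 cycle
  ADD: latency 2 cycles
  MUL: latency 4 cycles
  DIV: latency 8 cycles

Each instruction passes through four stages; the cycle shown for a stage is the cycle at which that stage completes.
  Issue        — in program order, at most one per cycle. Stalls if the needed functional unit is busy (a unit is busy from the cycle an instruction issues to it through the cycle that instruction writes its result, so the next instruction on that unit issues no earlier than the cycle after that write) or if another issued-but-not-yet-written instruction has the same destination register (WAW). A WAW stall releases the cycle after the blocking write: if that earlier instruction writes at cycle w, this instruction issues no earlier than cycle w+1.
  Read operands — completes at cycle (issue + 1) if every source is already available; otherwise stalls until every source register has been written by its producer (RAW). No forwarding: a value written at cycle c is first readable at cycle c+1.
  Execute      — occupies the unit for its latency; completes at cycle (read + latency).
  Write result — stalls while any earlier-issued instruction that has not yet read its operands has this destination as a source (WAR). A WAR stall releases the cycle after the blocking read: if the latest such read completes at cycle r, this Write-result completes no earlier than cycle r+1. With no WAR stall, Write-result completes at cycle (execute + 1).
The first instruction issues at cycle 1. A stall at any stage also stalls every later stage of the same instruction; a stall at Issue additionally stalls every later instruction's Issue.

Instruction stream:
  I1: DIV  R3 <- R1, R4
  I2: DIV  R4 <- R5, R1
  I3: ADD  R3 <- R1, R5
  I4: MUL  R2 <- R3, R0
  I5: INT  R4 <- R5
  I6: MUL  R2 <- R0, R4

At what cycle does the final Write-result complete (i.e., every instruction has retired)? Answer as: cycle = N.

cycle = 32

I1  is:1  ro:2  ex:10  wr:11
I2  is:12  ro:13  ex:21  wr:22  — struct: DIV busy until I1 writes@11
I3  is:13  ro:14  ex:16  wr:17
I4  is:14  ro:18  ex:22  wr:23  — RAW R3: wait I3 write@17
I5  is:23  ro:24  ex:25  wr:26  — WAW R4: wait I2 write@22
I6  is:24  ro:27  ex:31  wr:32  — RAW R4: wait I5 write@26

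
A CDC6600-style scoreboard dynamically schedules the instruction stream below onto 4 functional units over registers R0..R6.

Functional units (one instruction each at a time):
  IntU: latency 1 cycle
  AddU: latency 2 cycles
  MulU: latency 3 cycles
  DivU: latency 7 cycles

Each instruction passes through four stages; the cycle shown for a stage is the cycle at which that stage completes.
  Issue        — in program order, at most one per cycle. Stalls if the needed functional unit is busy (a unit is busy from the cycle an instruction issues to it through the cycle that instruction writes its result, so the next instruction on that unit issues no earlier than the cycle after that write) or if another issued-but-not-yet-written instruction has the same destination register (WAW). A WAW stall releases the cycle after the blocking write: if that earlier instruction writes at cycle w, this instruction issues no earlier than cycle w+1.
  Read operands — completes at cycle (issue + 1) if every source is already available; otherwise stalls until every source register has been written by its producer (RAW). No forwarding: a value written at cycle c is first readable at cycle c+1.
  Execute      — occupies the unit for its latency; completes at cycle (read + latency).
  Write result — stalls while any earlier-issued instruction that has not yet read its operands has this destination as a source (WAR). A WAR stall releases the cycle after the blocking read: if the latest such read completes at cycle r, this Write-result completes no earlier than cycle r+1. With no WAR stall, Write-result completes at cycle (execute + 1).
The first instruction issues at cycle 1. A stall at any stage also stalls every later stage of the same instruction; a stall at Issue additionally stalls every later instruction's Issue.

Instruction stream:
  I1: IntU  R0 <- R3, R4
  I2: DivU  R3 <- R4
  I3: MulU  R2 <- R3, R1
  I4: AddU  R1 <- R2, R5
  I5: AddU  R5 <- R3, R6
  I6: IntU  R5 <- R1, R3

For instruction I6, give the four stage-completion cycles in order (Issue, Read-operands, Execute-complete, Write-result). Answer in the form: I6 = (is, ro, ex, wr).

I1  is:1  ro:2  ex:3  wr:4
I2  is:2  ro:3  ex:10  wr:11
I3  is:3  ro:12  ex:15  wr:16  — RAW R3: wait I2 write@11
I4  is:4  ro:17  ex:19  wr:20  — RAW R2: wait I3 write@16
I5  is:21  ro:22  ex:24  wr:25  — struct: AddU busy until I4 writes@20
I6  is:26  ro:27  ex:28  wr:29  — WAW R5: wait I5 write@25

I6 = (26, 27, 28, 29)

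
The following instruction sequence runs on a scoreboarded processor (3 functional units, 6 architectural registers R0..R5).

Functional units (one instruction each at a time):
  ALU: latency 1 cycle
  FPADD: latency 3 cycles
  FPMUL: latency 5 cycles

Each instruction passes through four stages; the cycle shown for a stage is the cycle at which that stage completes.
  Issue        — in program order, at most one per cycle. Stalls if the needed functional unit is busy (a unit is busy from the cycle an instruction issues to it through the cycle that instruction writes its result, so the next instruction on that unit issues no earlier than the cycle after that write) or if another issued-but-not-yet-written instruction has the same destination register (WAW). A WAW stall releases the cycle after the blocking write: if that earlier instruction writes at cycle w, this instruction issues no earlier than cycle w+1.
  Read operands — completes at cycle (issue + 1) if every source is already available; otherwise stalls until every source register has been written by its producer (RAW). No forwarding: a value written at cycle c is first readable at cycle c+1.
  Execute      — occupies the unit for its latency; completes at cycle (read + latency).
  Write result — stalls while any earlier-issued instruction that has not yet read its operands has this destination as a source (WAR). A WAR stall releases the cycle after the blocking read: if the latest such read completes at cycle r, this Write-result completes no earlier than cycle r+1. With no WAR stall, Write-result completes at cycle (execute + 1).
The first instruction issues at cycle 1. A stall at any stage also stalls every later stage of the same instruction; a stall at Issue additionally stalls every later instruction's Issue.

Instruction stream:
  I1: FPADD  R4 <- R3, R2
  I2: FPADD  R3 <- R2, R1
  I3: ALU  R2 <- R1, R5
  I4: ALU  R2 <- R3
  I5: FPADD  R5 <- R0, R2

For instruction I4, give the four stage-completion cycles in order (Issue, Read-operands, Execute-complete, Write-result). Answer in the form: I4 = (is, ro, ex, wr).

I4 = (12, 13, 14, 15)

[I1] 1/2/5/6
[I2] 7/8/11/12  (struct: FPADD busy until I1 writes@6)
[I3] 8/9/10/11
[I4] 12/13/14/15  (struct: ALU busy until I3 writes@11)
[I5] 13/16/19/20  (RAW R2: wait I4 write@15)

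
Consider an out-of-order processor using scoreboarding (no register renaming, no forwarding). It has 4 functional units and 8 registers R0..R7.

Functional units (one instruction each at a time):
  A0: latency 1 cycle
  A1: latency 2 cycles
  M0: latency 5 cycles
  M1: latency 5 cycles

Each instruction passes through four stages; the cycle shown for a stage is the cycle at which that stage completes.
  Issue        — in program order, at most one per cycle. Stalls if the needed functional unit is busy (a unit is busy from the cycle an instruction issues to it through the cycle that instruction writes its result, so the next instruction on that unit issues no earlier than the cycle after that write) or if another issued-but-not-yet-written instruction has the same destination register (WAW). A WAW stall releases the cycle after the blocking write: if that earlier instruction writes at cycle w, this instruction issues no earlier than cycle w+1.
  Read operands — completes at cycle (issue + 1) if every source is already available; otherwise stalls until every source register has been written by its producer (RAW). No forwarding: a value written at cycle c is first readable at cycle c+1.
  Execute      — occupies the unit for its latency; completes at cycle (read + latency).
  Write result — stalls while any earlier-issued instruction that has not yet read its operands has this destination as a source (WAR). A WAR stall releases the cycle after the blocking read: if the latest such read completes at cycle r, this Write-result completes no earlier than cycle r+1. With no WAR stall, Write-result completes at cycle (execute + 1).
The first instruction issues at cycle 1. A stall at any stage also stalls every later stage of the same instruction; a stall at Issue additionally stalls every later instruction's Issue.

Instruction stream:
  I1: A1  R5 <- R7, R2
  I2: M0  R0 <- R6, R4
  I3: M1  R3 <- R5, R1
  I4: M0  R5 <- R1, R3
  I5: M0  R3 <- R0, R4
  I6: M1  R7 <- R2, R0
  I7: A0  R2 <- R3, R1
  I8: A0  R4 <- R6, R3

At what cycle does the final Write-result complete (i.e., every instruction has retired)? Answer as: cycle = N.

cycle = 34

I1: IS=1 RO=2 EX=4 WR=5
I2: IS=2 RO=3 EX=8 WR=9
I3: IS=3 RO=6 EX=11 WR=12  [RAW R5: wait I1 write@5]
I4: IS=10 RO=13 EX=18 WR=19  [struct: M0 busy until I2 writes@9; RAW R3: wait I3 write@12]
I5: IS=20 RO=21 EX=26 WR=27  [struct: M0 busy until I4 writes@19]
I6: IS=21 RO=22 EX=27 WR=28
I7: IS=22 RO=28 EX=29 WR=30  [RAW R3: wait I5 write@27]
I8: IS=31 RO=32 EX=33 WR=34  [struct: A0 busy until I7 writes@30]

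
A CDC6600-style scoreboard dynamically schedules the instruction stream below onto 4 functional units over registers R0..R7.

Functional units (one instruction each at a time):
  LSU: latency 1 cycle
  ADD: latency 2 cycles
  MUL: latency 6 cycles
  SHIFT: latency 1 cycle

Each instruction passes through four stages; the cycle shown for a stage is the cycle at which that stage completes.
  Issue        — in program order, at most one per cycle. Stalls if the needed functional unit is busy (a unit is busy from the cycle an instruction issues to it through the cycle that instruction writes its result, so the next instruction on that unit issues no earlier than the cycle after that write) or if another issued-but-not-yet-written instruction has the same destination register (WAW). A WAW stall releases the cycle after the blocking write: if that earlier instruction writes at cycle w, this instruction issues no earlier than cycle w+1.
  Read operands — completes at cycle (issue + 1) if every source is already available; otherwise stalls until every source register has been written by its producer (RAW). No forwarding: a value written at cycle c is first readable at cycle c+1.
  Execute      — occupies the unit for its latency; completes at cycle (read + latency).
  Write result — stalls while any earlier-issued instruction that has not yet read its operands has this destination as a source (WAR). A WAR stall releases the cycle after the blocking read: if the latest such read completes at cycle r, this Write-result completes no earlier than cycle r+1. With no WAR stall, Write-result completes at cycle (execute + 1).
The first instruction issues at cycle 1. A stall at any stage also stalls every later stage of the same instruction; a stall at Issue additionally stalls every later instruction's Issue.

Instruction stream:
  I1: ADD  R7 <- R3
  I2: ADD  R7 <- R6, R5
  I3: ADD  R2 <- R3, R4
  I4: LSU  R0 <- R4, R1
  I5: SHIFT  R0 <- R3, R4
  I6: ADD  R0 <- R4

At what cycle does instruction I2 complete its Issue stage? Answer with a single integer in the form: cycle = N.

cycle = 6

c1: I1 issues→ADD
c2: I1 reads
c4: I1 exec-done
c5: I1 writes R7
c6: I2 issues→ADD
c7: I2 reads
c9: I2 exec-done
c10: I2 writes R7
c11: I3 issues→ADD
c12: I3 reads; I4 issues→LSU
c13: I4 reads
c14: I3 exec-done; I4 exec-done
c15: I3 writes R2; I4 writes R0
c16: I5 issues→SHIFT
c17: I5 reads
c18: I5 exec-done
c19: I5 writes R0
c20: I6 issues→ADD
c21: I6 reads
c23: I6 exec-done
c24: I6 writes R0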